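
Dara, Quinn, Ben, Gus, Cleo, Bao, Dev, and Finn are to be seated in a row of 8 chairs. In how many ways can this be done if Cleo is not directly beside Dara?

30240

There are 8! = 40320 arrangements in all. If Cleo and Dara are adjacent, merging them into one block gives 2·(7)! = 10080 arrangements.
Complementary counting: 40320 − 10080 = 30240.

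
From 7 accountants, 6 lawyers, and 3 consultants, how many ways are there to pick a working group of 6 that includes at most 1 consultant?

5577

Split by how many consultants are chosen (0 through 1).
Sum: C(3,0)·C(13,6) + C(3,1)·C(13,5) = 1716 + 3861 = 5577.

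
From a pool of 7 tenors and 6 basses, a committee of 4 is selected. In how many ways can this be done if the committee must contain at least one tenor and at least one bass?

Unrestricted: C(13,4) = 715 ways to pick any 4 of the 13.
Subtract selections that omit an entire group: no tenors → C(6,4) = 15; no basses → C(7,4) = 35.
Both groups omitted at once is impossible, so 715 − 50 = 665.

665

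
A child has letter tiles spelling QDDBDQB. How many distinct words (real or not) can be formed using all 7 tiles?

210

QDDBDQB has 7 letters with B appearing twice, D appearing 3 times, and Q appearing twice.
The number of distinct arrangements is 7!/(3!·2!·2!) = 5040/24 = 210.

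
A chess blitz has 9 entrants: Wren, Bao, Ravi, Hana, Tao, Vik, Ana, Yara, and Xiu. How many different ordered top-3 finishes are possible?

504

There are 9 choices for 1st place, 8 for 2nd, and 7 for 3rd.
That gives 9 × 8 × 7 = 504.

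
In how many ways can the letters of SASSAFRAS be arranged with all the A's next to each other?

210

Treat the 3 copies of A as a single block. The multiset to arrange is then {AAA, F, R, S, S, S, S}, 7 items in all.
That gives (7)!/(4!) = 210 arrangements.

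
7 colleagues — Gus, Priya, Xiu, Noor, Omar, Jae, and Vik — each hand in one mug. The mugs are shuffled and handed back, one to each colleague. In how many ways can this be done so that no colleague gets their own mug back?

Let Aᵢ be the assignments in which colleague i gets their own mug. We want the size of the complement of A₁∪…∪A_7.
By inclusion–exclusion this is Σ_{j=0}^{7} (−1)^j C(7,j)·(7−j)!.
Computing: 5040 − 5040 + 2520 − 840 + 210 − 42 + 7 − 1 = 1854.

1854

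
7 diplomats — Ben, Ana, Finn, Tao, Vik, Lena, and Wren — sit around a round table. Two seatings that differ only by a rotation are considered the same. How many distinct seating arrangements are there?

Seat Ben anywhere (absorbing the rotational symmetry), then permute the other 6: (6)! = 720.

720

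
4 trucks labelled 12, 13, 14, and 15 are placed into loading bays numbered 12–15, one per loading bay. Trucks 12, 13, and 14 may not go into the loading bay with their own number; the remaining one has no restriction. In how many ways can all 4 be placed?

Let Aᵢ (for i ∈ {12, 13, 14}) be the placements that put truck i in its forbidden loading bay. Any j of these fix j positions, leaving (4−j)! ways to fill the rest, and there are C(3,j) ways to pick which j.
By inclusion–exclusion, the number of valid placements is Σ_{j=0}^{3} (−1)^j C(3,j)·(4−j)!.
Computing: 24 − 18 + 6 − 1 = 11.

11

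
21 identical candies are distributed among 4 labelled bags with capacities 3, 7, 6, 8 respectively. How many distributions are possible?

By stars and bars, unrestricted non-negative solutions to x_1+…+x_4 = 21 number C(21+3,3) = 2024.
Subtract solutions that violate a single cap (substitute x_i' = x_i − (cap_i+1)): x_1 ≥ 4 gives C(20,3) = 1140; x_2 ≥ 8 gives C(16,3) = 560; x_3 ≥ 7 gives C(17,3) = 680; x_4 ≥ 9 gives C(15,3) = 455. Together 2835.
Add back pairs where two caps are both exceeded: 220 + 286 + 165 + 84 + 35 + 56 = 846.
Subtract triples: 10 + 1 + 4 + 0 = 15.
By inclusion–exclusion the count is 2024 − 2835 + 846 − 15 = 20.

20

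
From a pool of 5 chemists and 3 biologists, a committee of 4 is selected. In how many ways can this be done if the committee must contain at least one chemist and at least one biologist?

Unrestricted: C(8,4) = 70 ways to pick any 4 of the 8.
Selections missing a whole group: no chemists → C(3,4) = 0; no biologists → C(5,4) = 5.
Both groups omitted at once is impossible, so 70 − 5 = 65.

65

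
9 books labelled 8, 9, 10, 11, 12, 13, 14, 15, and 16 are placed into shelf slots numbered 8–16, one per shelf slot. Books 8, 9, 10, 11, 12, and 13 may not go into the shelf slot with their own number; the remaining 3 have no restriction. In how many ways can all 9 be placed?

Let Aᵢ (for 8 ≤ i ≤ 13) be the placements that put book i in its forbidden shelf slot. Any j of these fix j positions, leaving (9−j)! ways to fill the rest, and there are C(6,j) ways to pick which j.
By inclusion–exclusion, the number of valid placements is Σ_{j=0}^{6} (−1)^j C(6,j)·(9−j)!.
Computing: 362880 − 241920 + 75600 − 14400 + 1800 − 144 + 6 = 183822.

183822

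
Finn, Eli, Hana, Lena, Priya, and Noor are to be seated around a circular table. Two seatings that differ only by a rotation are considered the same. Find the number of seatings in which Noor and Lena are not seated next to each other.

72

Without the restriction there are (5)! = 120 seatings.
Seatings with Noor beside Lena: treat them as a block with 2 internal orders, giving 2 × (4)! = 48.
Subtracting, 120 − 48 = 72.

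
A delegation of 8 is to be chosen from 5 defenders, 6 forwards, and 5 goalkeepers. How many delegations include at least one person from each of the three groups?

With no constraint there are C(16,8) = 12870 possible selections.
Subtract selections that omit an entire group: no defenders → C(11,8) = 165; no forwards → C(10,8) = 45; no goalkeepers → C(11,8) = 165.
Add back selections omitting two groups (i.e. drawn from a single group): C(5,8) + C(6,8) + C(5,8) = 0.
By inclusion–exclusion: 12870 − 375 + 0 = 12495.

12495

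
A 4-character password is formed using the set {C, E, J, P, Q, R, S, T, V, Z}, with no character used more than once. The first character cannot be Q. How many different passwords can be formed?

4536

The first character has 10−1 = 9 choices (anything except Q).
The remaining 3 characters are filled from the other 9 symbols without repetition: 9 × 8 × 7 = 504.
Total: 9 × 504 = 4536.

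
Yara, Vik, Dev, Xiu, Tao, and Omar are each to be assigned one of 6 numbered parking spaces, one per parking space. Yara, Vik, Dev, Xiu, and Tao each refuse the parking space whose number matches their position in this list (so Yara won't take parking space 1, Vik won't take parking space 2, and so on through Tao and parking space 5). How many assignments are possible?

Let Aᵢ (for 1 ≤ i ≤ 5) be the placements that put person i in their forbidden parking space. Any j of these fix j positions, leaving (6−j)! ways to fill the rest, and there are C(5,j) ways to pick which j.
By inclusion–exclusion, the number of valid placements is Σ_{j=0}^{5} (−1)^j C(5,j)·(6−j)!.
Computing: 720 − 600 + 240 − 60 + 10 − 1 = 309.

309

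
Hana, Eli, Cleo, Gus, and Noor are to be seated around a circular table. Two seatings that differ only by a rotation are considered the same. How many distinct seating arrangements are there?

24

Fix one person's seat to break rotational symmetry; the remaining 4 people can be arranged in (4)! = 24 ways.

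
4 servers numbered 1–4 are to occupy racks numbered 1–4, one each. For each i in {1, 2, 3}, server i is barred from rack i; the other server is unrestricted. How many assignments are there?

Let Aᵢ (for i ∈ {1, 2, 3}) be the placements that put server i in its forbidden rack. Any j of these fix j positions, leaving (4−j)! ways to fill the rest, and there are C(3,j) ways to pick which j.
By inclusion–exclusion, the number of valid placements is Σ_{j=0}^{3} (−1)^j C(3,j)·(4−j)!.
Computing: 24 − 18 + 6 − 1 = 11.

11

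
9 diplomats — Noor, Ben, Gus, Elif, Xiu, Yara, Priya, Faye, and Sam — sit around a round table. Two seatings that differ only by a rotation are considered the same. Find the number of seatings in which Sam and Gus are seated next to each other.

Treat {Sam, Gus} as one unit (2 internal orders) and seat the resulting 8 units around the table: (7)! circular arrangements.
So 2 × (7)! = 2 × 5040 = 10080.

10080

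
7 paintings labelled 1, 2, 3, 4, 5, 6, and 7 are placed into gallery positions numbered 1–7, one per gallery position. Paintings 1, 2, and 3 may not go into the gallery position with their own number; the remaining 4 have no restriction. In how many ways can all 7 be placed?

3216

Let Aᵢ (for i ∈ {1, 2, 3}) be the placements that put painting i in its forbidden gallery position. Any j of these fix j positions, leaving (7−j)! ways to fill the rest, and there are C(3,j) ways to pick which j.
By inclusion–exclusion, the number of valid placements is Σ_{j=0}^{3} (−1)^j C(3,j)·(7−j)!.
Computing: 5040 − 2160 + 360 − 24 = 3216.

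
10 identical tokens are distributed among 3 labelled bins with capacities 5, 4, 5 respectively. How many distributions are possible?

Without the upper bounds there are C(12,2) = 66 ways to split 10 among 3 bins.
Subtract solutions that violate a single cap (substitute x_i' = x_i − (cap_i+1)): x_1 ≥ 6 gives C(6,2) = 15; x_2 ≥ 5 gives C(7,2) = 21; x_3 ≥ 6 gives C(6,2) = 15. Together 51.
No two caps can be exceeded simultaneously, so the pair terms are all 0.
By inclusion–exclusion the count is 66 − 51 + 0 = 15.

15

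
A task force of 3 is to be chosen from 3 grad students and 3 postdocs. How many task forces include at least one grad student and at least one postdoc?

With no constraint there are C(6,3) = 20 possible selections.
Subtract selections that omit an entire group: no grad students → C(3,3) = 1; no postdocs → C(3,3) = 1.
Both groups omitted at once is impossible, so 20 − 2 = 18.

18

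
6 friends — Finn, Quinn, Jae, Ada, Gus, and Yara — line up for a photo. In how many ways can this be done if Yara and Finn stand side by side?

Glue Yara and Finn into one block (2 internal orders), leaving 5 units to arrange in a row.
So the count is 2·(5)! = 240.

240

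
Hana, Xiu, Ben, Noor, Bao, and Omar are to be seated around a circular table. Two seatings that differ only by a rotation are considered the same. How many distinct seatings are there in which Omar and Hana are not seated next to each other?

72

All circular seatings of 6 people number (5)! = 120.
Seatings with Omar beside Hana: treat them as a block with 2 internal orders, giving 2 × (4)! = 48.
Subtracting, 120 − 48 = 72.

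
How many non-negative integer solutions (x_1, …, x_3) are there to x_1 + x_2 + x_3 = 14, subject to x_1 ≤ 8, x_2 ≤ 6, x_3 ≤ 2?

Without the upper bounds there are C(16,2) = 120 ways to split 14 among 3 variables.
Subtract solutions that violate a single cap (substitute x_i' = x_i − (cap_i+1)): x_1 ≥ 9 gives C(7,2) = 21; x_2 ≥ 7 gives C(9,2) = 36; x_3 ≥ 3 gives C(13,2) = 78. Together 135.
Add back pairs where two caps are both exceeded: 0 + 6 + 15 = 21.
By inclusion–exclusion the count is 120 − 135 + 21 = 6.

6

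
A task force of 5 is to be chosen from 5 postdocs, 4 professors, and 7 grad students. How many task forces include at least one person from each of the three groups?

Unrestricted: C(16,5) = 4368 ways to pick any 5 of the 16.
Subtract selections that omit an entire group: no postdocs → C(11,5) = 462; no professors → C(12,5) = 792; no grad students → C(9,5) = 126.
Add back selections omitting two groups (i.e. drawn from a single group): C(5,5) + C(4,5) + C(7,5) = 22.
By inclusion–exclusion: 4368 − 1380 + 22 = 3010.

3010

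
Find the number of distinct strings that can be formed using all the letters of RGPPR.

30

RGPPR has 5 letters with P appearing twice and R appearing twice.
The number of distinct arrangements is 5!/(2!·2!) = 120/4 = 30.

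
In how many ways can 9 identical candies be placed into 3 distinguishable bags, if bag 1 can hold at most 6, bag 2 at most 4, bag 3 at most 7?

Without the upper bounds there are C(11,2) = 55 ways to split 9 among 3 bags.
Subtract solutions that violate a single cap (substitute x_i' = x_i − (cap_i+1)): x_1 ≥ 7 gives C(4,2) = 6; x_2 ≥ 5 gives C(6,2) = 15; x_3 ≥ 8 gives C(3,2) = 3. Together 24.
No two caps can be exceeded simultaneously, so the pair terms are all 0.
By inclusion–exclusion the count is 55 − 24 + 0 = 31.

31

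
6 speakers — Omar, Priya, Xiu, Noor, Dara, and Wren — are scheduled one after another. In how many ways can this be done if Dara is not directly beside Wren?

There are 6! = 720 arrangements in all. If Dara and Wren are adjacent, merging them into one block gives 2·(5)! = 240 arrangements.
So 720 − 240 = 480 arrangements keep them apart.

480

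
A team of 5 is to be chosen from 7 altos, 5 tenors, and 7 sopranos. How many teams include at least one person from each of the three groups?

8085

Unrestricted: C(19,5) = 11628 ways to pick any 5 of the 19.
Subtract selections that omit an entire group: no altos → C(12,5) = 792; no tenors → C(14,5) = 2002; no sopranos → C(12,5) = 792.
Add back selections omitting two groups (i.e. drawn from a single group): C(7,5) + C(5,5) + C(7,5) = 43.
By inclusion–exclusion: 11628 − 3586 + 43 = 8085.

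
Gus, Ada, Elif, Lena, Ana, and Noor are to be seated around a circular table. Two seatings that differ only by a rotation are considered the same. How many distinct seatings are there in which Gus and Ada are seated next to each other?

48

Glue Gus and Ada into a block (2 internal orders). Seating 5 units around a circle gives (4)! arrangements.
So 2 × (4)! = 2 × 24 = 48.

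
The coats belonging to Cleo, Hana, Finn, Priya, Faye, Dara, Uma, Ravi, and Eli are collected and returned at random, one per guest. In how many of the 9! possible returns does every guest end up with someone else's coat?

Count assignments avoiding every fixed point. For any j of the 9 guests fixed to their own coat, the other 9−j can be arranged in (9−j)! ways.
By inclusion–exclusion this is Σ_{j=0}^{9} (−1)^j C(9,j)·(9−j)!.
Computing: 362880 − 362880 + 181440 − 60480 + 15120 − 3024 + 504 − 72 + 9 − 1 = 133496.

133496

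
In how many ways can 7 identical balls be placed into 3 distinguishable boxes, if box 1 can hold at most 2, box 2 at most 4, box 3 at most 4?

Ignoring the caps, the number of non-negative solutions to x_1+…+x_3 = 7 is C(9,2) = 36.
Subtract solutions that violate a single cap (substitute x_i' = x_i − (cap_i+1)): x_1 ≥ 3 gives C(6,2) = 15; x_2 ≥ 5 gives C(4,2) = 6; x_3 ≥ 5 gives C(4,2) = 6. Together 27.
No two caps can be exceeded simultaneously, so the pair terms are all 0.
By inclusion–exclusion the count is 36 − 27 + 0 = 9.

9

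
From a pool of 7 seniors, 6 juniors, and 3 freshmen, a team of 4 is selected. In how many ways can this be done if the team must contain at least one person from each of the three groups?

819

With no constraint there are C(16,4) = 1820 possible selections.
Selections missing a whole group: no seniors → C(9,4) = 126; no juniors → C(10,4) = 210; no freshmen → C(13,4) = 715.
Add back selections omitting two groups (i.e. drawn from a single group): C(7,4) + C(6,4) + C(3,4) = 50.
By inclusion–exclusion: 1820 − 1051 + 50 = 819.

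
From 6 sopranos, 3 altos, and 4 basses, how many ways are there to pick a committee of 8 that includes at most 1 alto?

Split by how many altos are chosen (0 through 1).
Sum: C(3,0)·C(10,8) + C(3,1)·C(10,7) = 45 + 360 = 405.

405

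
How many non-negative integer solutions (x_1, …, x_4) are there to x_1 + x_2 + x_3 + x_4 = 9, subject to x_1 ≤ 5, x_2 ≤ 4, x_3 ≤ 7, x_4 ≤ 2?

By stars and bars, unrestricted non-negative solutions to x_1+…+x_4 = 9 number C(9+3,3) = 220.
Subtract solutions that violate a single cap (substitute x_i' = x_i − (cap_i+1)): x_1 ≥ 6 gives C(6,3) = 20; x_2 ≥ 5 gives C(7,3) = 35; x_3 ≥ 8 gives C(4,3) = 4; x_4 ≥ 3 gives C(9,3) = 84. Together 143.
Add back pairs where two caps are both exceeded: 0 + 0 + 1 + 0 + 4 + 0 = 5.
By inclusion–exclusion the count is 220 − 143 + 5 = 82.

82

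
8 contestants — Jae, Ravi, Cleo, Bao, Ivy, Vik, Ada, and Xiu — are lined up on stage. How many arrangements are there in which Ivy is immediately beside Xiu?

10080

Treat {Ivy, Xiu} as a single unit. There are 7 units to order, and the pair itself can be ordered 2 ways.
So the count is 2·(7)! = 10080.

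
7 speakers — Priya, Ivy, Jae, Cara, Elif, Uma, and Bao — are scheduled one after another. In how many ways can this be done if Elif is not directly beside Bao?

There are 7! = 5040 arrangements in all. If Elif and Bao are adjacent, merging them into one block gives 2·(6)! = 1440 arrangements.
So 5040 − 1440 = 3600 arrangements keep them apart.

3600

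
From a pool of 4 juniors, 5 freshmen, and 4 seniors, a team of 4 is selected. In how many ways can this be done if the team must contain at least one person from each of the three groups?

400

Unrestricted: C(13,4) = 715 ways to pick any 4 of the 13.
Subtract selections that omit an entire group: no juniors → C(9,4) = 126; no freshmen → C(8,4) = 70; no seniors → C(9,4) = 126.
Add back selections omitting two groups (i.e. drawn from a single group): C(4,4) + C(5,4) + C(4,4) = 7.
By inclusion–exclusion: 715 − 322 + 7 = 400.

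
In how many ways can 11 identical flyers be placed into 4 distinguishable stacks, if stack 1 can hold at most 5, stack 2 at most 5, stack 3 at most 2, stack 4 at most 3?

30

Ignoring the caps, the number of non-negative solutions to x_1+…+x_4 = 11 is C(14,3) = 364.
Subtract solutions that violate a single cap (substitute x_i' = x_i − (cap_i+1)): x_1 ≥ 6 gives C(8,3) = 56; x_2 ≥ 6 gives C(8,3) = 56; x_3 ≥ 3 gives C(11,3) = 165; x_4 ≥ 4 gives C(10,3) = 120. Together 397.
Add back pairs where two caps are both exceeded: 0 + 10 + 4 + 10 + 4 + 35 = 63.
By inclusion–exclusion the count is 364 − 397 + 63 = 30.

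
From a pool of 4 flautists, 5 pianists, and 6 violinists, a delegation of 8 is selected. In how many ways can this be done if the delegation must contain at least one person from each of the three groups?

6216

Total 8-person selections from all 15: C(15,8) = 6435.
Selections missing a whole group: no flautists → C(11,8) = 165; no pianists → C(10,8) = 45; no violinists → C(9,8) = 9.
Add back selections omitting two groups (i.e. drawn from a single group): C(4,8) + C(5,8) + C(6,8) = 0.
By inclusion–exclusion: 6435 − 219 + 0 = 6216.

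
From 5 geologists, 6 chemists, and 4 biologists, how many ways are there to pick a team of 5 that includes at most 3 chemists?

Split by how many chemists are chosen (0 through 3).
Sum: C(6,0)·C(9,5) + C(6,1)·C(9,4) + C(6,2)·C(9,3) + C(6,3)·C(9,2) = 126 + 756 + 1260 + 720 = 2862.

2862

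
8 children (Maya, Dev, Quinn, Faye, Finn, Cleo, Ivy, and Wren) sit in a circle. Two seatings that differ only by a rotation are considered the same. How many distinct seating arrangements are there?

Around a circle, 8 distinct people have 8!/8 = (7)! = 5040 rotationally distinct seatings.

5040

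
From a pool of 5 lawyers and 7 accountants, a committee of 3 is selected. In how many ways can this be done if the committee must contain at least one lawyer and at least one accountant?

With no constraint there are C(12,3) = 220 possible selections.
Subtract selections that omit an entire group: no lawyers → C(7,3) = 35; no accountants → C(5,3) = 10.
Both groups omitted at once is impossible, so 220 − 45 = 175.

175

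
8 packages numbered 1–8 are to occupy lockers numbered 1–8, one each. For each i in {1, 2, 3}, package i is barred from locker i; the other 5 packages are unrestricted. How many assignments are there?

Let Aᵢ (for i ∈ {1, 2, 3}) be the placements that put package i in its forbidden locker. Any j of these fix j positions, leaving (8−j)! ways to fill the rest, and there are C(3,j) ways to pick which j.
By inclusion–exclusion, the number of valid placements is Σ_{j=0}^{3} (−1)^j C(3,j)·(8−j)!.
Computing: 40320 − 15120 + 2160 − 120 = 27240.

27240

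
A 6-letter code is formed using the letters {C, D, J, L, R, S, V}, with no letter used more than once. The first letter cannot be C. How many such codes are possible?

4320

The first letter has 7−1 = 6 choices (anything except C).
The remaining 5 letters are filled from the other 6 symbols without repetition: 6 × 5 × 4 × 3 × 2 = 720.
Total: 6 × 720 = 4320.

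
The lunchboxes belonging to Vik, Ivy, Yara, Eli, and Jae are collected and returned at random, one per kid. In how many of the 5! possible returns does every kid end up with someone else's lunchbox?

This is the derangement count D_5: permutations of 5 items with no fixed point.
By inclusion–exclusion this is Σ_{j=0}^{5} (−1)^j C(5,j)·(5−j)!.
Computing: 120 − 120 + 60 − 20 + 5 − 1 = 44.

44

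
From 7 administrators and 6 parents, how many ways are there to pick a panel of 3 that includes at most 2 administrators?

251

Split by how many administrators are chosen (0 through 2).
Sum: C(7,0)·C(6,3) + C(7,1)·C(6,2) + C(7,2)·C(6,1) = 20 + 105 + 126 = 251.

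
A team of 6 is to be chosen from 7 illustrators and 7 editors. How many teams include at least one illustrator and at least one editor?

With no constraint there are C(14,6) = 3003 possible selections.
Selections missing a whole group: no illustrators → C(7,6) = 7; no editors → C(7,6) = 7.
Both groups omitted at once is impossible, so 3003 − 14 = 2989.

2989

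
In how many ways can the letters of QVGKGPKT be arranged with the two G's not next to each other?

7560

There are 8!/(2!·2!) = 10080 arrangements of QVGKGPKT in total.
Arrangements with the G's together: treat GG as one letter, giving (7)!/(2!) = 2520.
Hence 10080 − 2520 = 7560.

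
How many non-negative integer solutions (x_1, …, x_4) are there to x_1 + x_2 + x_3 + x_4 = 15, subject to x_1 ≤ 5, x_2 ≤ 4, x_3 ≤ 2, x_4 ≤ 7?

By stars and bars, unrestricted non-negative solutions to x_1+…+x_4 = 15 number C(15+3,3) = 816.
Subtract solutions that violate a single cap (substitute x_i' = x_i − (cap_i+1)): x_1 ≥ 6 gives C(12,3) = 220; x_2 ≥ 5 gives C(13,3) = 286; x_3 ≥ 3 gives C(15,3) = 455; x_4 ≥ 8 gives C(10,3) = 120. Together 1081.
Add back pairs where two caps are both exceeded: 35 + 84 + 4 + 120 + 10 + 35 = 288.
Subtract triples: 4 + 0 + 0 + 0 = 4.
By inclusion–exclusion the count is 816 − 1081 + 288 − 4 = 19.

19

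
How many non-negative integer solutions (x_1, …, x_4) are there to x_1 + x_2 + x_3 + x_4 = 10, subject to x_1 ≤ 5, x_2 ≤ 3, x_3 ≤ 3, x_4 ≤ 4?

By stars and bars, unrestricted non-negative solutions to x_1+…+x_4 = 10 number C(10+3,3) = 286.
Subtract solutions that violate a single cap (substitute x_i' = x_i − (cap_i+1)): x_1 ≥ 6 gives C(7,3) = 35; x_2 ≥ 4 gives C(9,3) = 84; x_3 ≥ 4 gives C(9,3) = 84; x_4 ≥ 5 gives C(8,3) = 56. Together 259.
Add back pairs where two caps are both exceeded: 1 + 1 + 0 + 10 + 4 + 4 = 20.
By inclusion–exclusion the count is 286 − 259 + 20 = 47.

47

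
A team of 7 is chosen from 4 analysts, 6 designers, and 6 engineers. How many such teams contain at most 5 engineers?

11430

Split by how many engineers are chosen (0 through 5).
Sum: C(6,0)·C(10,7) + C(6,1)·C(10,6) + C(6,2)·C(10,5) + C(6,3)·C(10,4) + C(6,4)·C(10,3) + C(6,5)·C(10,2) = 120 + 1260 + 3780 + 4200 + 1800 + 270 = 11430.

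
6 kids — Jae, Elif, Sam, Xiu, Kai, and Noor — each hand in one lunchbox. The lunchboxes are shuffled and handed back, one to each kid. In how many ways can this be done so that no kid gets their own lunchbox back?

265

Let Aᵢ be the assignments in which kid i gets their own lunchbox. We want the size of the complement of A₁∪…∪A_6.
By inclusion–exclusion this is Σ_{j=0}^{6} (−1)^j C(6,j)·(6−j)!.
Computing: 720 − 720 + 360 − 120 + 30 − 6 + 1 = 265.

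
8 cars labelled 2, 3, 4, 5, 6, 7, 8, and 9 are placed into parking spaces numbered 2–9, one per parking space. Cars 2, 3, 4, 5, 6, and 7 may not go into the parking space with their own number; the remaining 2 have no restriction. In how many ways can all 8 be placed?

Let Aᵢ (for 2 ≤ i ≤ 7) be the placements that put car i in its forbidden parking space. Any j of these fix j positions, leaving (8−j)! ways to fill the rest, and there are C(6,j) ways to pick which j.
By inclusion–exclusion, the number of valid placements is Σ_{j=0}^{6} (−1)^j C(6,j)·(8−j)!.
Computing: 40320 − 30240 + 10800 − 2400 + 360 − 36 + 2 = 18806.

18806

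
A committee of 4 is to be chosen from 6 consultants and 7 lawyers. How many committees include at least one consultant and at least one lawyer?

Unrestricted: C(13,4) = 715 ways to pick any 4 of the 13.
Subtract selections that omit an entire group: no consultants → C(7,4) = 35; no lawyers → C(6,4) = 15.
Both groups omitted at once is impossible, so 715 − 50 = 665.

665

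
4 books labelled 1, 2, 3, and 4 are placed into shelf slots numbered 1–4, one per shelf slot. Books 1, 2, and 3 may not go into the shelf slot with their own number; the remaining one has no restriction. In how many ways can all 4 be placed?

11

Let Aᵢ (for i ∈ {1, 2, 3}) be the placements that put book i in its forbidden shelf slot. Any j of these fix j positions, leaving (4−j)! ways to fill the rest, and there are C(3,j) ways to pick which j.
By inclusion–exclusion, the number of valid placements is Σ_{j=0}^{3} (−1)^j C(3,j)·(4−j)!.
Computing: 24 − 18 + 6 − 1 = 11.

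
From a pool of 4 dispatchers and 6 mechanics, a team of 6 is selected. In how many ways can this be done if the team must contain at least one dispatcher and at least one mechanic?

209

Unrestricted: C(10,6) = 210 ways to pick any 6 of the 10.
Selections missing a whole group: no dispatchers → C(6,6) = 1; no mechanics → C(4,6) = 0.
Both groups omitted at once is impossible, so 210 − 1 = 209.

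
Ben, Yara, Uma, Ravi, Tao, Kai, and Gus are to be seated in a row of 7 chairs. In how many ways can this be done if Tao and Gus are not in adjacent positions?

There are 7! = 5040 arrangements in all. If Tao and Gus are adjacent, merging them into one block gives 2·(6)! = 1440 arrangements.
So 5040 − 1440 = 3600 arrangements keep them apart.

3600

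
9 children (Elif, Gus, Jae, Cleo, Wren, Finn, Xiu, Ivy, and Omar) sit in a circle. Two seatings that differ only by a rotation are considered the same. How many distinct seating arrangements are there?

Around a circle, 9 distinct people have 9!/9 = (8)! = 40320 rotationally distinct seatings.

40320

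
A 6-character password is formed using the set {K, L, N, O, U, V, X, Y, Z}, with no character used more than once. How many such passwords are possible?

60480

This is a permutation of 6 out of 9: P(9,6) = 9!/3!.
That product is 9 × 8 × 7 × 6 × 5 × 4 = 60480.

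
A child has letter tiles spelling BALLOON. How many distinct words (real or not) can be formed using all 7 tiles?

The 7 letters of BALLOON have repeats: L appearing twice and O appearing twice.
So there are 7! / (2!·2!) = 1260 distinguishable arrangements.

1260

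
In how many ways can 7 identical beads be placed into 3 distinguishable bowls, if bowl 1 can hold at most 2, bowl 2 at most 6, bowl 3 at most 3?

Ignoring the caps, the number of non-negative solutions to x_1+…+x_3 = 7 is C(9,2) = 36.
Subtract solutions that violate a single cap (substitute x_i' = x_i − (cap_i+1)): x_1 ≥ 3 gives C(6,2) = 15; x_2 ≥ 7 gives C(2,2) = 1; x_3 ≥ 4 gives C(5,2) = 10. Together 26.
Add back pairs where two caps are both exceeded: 0 + 1 + 0 = 1.
By inclusion–exclusion the count is 36 − 26 + 1 = 11.

11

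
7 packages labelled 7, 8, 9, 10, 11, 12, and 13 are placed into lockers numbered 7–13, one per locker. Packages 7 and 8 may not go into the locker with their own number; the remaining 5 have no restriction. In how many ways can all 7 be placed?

3720

Let Aᵢ (for i ∈ {7, 8}) be the placements that put package i in its forbidden locker. Any j of these fix j positions, leaving (7−j)! ways to fill the rest, and there are C(2,j) ways to pick which j.
By inclusion–exclusion, the number of valid placements is Σ_{j=0}^{2} (−1)^j C(2,j)·(7−j)!.
Computing: 5040 − 1440 + 120 = 3720.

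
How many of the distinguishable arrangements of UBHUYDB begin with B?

With the first slot taken by B, it remains to arrange the other 6 letters (UHUYDB).
Those 6 letters have U appearing twice, giving (6)!/(2!) = 360.

360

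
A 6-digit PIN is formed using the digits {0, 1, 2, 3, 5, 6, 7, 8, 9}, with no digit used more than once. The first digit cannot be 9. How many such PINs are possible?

The first digit has 9−1 = 8 choices (anything except 9).
The remaining 5 digits are filled from the other 8 symbols without repetition: 8 × 7 × 6 × 5 × 4 = 6720.
Total: 8 × 6720 = 53760.

53760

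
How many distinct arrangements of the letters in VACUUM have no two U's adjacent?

Total arrangements of VACUUM: 6!/(2!) = 360.
Arrangements with the U's together: treat UU as one letter, giving (5)! = 120.
Subtracting, 360 − 120 = 240 arrangements keep the U's apart.

240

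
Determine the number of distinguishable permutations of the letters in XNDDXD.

XNDDXD has 6 letters with D appearing 3 times and X appearing twice.
Dividing 6! = 720 by 3!·2! = 12 for the repeated letters gives 60.

60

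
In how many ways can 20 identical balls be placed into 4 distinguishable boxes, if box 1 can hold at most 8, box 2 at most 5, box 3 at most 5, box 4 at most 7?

56

Without the upper bounds there are C(23,3) = 1771 ways to split 20 among 4 boxes.
Subtract solutions that violate a single cap (substitute x_i' = x_i − (cap_i+1)): x_1 ≥ 9 gives C(14,3) = 364; x_2 ≥ 6 gives C(17,3) = 680; x_3 ≥ 6 gives C(17,3) = 680; x_4 ≥ 8 gives C(15,3) = 455. Together 2179.
Add back pairs where two caps are both exceeded: 56 + 56 + 20 + 165 + 84 + 84 = 465.
Subtract triples: 0 + 0 + 0 + 1 = 1.
By inclusion–exclusion the count is 1771 − 2179 + 465 − 1 = 56.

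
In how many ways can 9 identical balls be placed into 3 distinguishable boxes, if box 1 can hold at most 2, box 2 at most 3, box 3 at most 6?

Without the upper bounds there are C(11,2) = 55 ways to split 9 among 3 boxes.
Subtract solutions that violate a single cap (substitute x_i' = x_i − (cap_i+1)): x_1 ≥ 3 gives C(8,2) = 28; x_2 ≥ 4 gives C(7,2) = 21; x_3 ≥ 7 gives C(4,2) = 6. Together 55.
Add back pairs where two caps are both exceeded: 6 + 0 + 0 = 6.
By inclusion–exclusion the count is 55 − 55 + 6 = 6.

6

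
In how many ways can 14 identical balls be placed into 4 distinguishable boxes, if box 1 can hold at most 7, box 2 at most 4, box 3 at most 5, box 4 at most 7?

157

Without the upper bounds there are C(17,3) = 680 ways to split 14 among 4 boxes.
Subtract solutions that violate a single cap (substitute x_i' = x_i − (cap_i+1)): x_1 ≥ 8 gives C(9,3) = 84; x_2 ≥ 5 gives C(12,3) = 220; x_3 ≥ 6 gives C(11,3) = 165; x_4 ≥ 8 gives C(9,3) = 84. Together 553.
Add back pairs where two caps are both exceeded: 4 + 1 + 0 + 20 + 4 + 1 = 30.
By inclusion–exclusion the count is 680 − 553 + 30 = 157.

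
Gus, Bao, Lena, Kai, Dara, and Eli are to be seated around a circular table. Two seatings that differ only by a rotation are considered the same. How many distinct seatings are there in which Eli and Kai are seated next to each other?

48

Glue Eli and Kai into a block (2 internal orders). Seating 5 units around a circle gives (4)! arrangements.
So 2 × (4)! = 2 × 24 = 48.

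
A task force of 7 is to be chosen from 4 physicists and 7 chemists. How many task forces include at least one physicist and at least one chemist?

Unrestricted: C(11,7) = 330 ways to pick any 7 of the 11.
Selections missing a whole group: no physicists → C(7,7) = 1; no chemists → C(4,7) = 0.
Both groups omitted at once is impossible, so 330 − 1 = 329.

329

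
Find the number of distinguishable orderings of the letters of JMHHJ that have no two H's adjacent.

18

There are 5!/(2!·2!) = 30 arrangements of JMHHJ in total.
Arrangements with the H's together: treat HH as one letter, giving (4)!/(2!) = 12.
Hence 30 − 12 = 18.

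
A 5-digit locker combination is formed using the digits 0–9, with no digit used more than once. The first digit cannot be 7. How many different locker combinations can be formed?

27216

The first digit has 10−1 = 9 choices (anything except 7).
The remaining 4 digits are filled from the other 9 symbols without repetition: 9 × 8 × 7 × 6 = 3024.
Total: 9 × 3024 = 27216.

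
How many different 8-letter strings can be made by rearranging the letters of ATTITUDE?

6720

The 8 letters of ATTITUDE have repeats: T appearing 3 times.
So there are 8! / (3!) = 6720 distinguishable arrangements.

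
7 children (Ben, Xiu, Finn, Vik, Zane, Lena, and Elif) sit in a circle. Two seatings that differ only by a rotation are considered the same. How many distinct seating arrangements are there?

720

Seat Ben anywhere (absorbing the rotational symmetry), then permute the other 6: (6)! = 720.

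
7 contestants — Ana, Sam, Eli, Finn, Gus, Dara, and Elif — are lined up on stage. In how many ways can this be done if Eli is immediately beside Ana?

1440

Place the 5 others and the Eli-Ana pair as 6 objects in a line; the pair has 2 internal arrangements.
So the count is 2·(6)! = 1440.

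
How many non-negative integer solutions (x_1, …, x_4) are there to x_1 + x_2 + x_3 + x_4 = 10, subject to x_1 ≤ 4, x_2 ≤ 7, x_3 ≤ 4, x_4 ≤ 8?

161

Ignoring the caps, the number of non-negative solutions to x_1+…+x_4 = 10 is C(13,3) = 286.
Subtract solutions that violate a single cap (substitute x_i' = x_i − (cap_i+1)): x_1 ≥ 5 gives C(8,3) = 56; x_2 ≥ 8 gives C(5,3) = 10; x_3 ≥ 5 gives C(8,3) = 56; x_4 ≥ 9 gives C(4,3) = 4. Together 126.
Add back pairs where two caps are both exceeded: 0 + 1 + 0 + 0 + 0 + 0 = 1.
By inclusion–exclusion the count is 286 − 126 + 1 = 161.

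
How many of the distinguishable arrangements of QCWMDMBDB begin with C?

With the first slot taken by C, it remains to arrange the other 8 letters (QWMDMBDB).
Those 8 letters have B appearing twice, D appearing twice, and M appearing twice, giving (8)!/(2!·2!·2!) = 5040.

5040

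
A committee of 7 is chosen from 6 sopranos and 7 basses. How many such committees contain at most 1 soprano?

43

Split by how many sopranos are chosen (0 through 1).
Sum: C(6,0)·C(7,7) + C(6,1)·C(7,6) = 1 + 42 = 43.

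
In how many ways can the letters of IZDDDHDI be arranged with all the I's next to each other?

210

Treat the 2 copies of I as a single block. The multiset to arrange is then {II, D, D, D, D, H, Z}, 7 items in all.
That gives (7)!/(4!) = 210 arrangements.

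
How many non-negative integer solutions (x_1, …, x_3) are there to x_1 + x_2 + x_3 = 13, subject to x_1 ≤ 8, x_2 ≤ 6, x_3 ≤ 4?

Without the upper bounds there are C(15,2) = 105 ways to split 13 among 3 variables.
Subtract solutions that violate a single cap (substitute x_i' = x_i − (cap_i+1)): x_1 ≥ 9 gives C(6,2) = 15; x_2 ≥ 7 gives C(8,2) = 28; x_3 ≥ 5 gives C(10,2) = 45. Together 88.
Add back pairs where two caps are both exceeded: 0 + 0 + 3 = 3.
By inclusion–exclusion the count is 105 − 88 + 3 = 20.

20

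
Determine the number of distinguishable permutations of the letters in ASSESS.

ASSESS has 6 letters with S appearing 4 times.
Dividing 6! = 720 by 4! = 24 for the repeated letters gives 30.

30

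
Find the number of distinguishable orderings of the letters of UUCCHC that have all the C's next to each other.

Treat the 3 copies of C as a single block. The multiset to arrange is then {CCC, H, U, U}, 4 items in all.
That gives (4)!/(2!) = 12 arrangements.

12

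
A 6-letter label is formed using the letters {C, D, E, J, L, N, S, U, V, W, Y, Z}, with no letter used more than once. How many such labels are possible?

Choose and order 6 of the 12 symbols: the first letter has 12 options, the next 11, and so on down to 7.
That product is 12 × 11 × 10 × 9 × 8 × 7 = 665280.

665280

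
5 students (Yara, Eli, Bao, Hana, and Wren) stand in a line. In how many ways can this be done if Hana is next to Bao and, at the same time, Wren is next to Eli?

Treat {Hana,Bao} as one block (2 orders) and {Wren,Eli} as another (2 orders).
That leaves 3 units to arrange: 2 × 2 × 3! = 4 × 6 = 24.

24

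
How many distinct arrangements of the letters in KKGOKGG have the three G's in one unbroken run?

Treat the 3 copies of G as a single block. The multiset to arrange is then {GGG, K, K, K, O}, 5 items in all.
That gives (5)!/(3!) = 20 arrangements.

20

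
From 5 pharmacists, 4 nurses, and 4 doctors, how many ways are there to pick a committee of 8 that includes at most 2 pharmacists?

321

Split by how many pharmacists are chosen (0 through 2).
Sum: C(5,0)·C(8,8) + C(5,1)·C(8,7) + C(5,2)·C(8,6) = 1 + 40 + 280 = 321.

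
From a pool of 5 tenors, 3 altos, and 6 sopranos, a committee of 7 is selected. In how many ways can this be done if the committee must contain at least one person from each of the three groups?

3058

With no constraint there are C(14,7) = 3432 possible selections.
Selections missing a whole group: no tenors → C(9,7) = 36; no altos → C(11,7) = 330; no sopranos → C(8,7) = 8.
Add back selections omitting two groups (i.e. drawn from a single group): C(5,7) + C(3,7) + C(6,7) = 0.
By inclusion–exclusion: 3432 − 374 + 0 = 3058.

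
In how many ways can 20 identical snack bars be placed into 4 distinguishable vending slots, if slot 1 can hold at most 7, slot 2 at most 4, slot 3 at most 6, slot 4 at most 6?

20

Ignoring the caps, the number of non-negative solutions to x_1+…+x_4 = 20 is C(23,3) = 1771.
Subtract solutions that violate a single cap (substitute x_i' = x_i − (cap_i+1)): x_1 ≥ 8 gives C(15,3) = 455; x_2 ≥ 5 gives C(18,3) = 816; x_3 ≥ 7 gives C(16,3) = 560; x_4 ≥ 7 gives C(16,3) = 560. Together 2391.
Add back pairs where two caps are both exceeded: 120 + 56 + 56 + 165 + 165 + 84 = 646.
Subtract triples: 1 + 1 + 0 + 4 = 6.
By inclusion–exclusion the count is 1771 − 2391 + 646 − 6 = 20.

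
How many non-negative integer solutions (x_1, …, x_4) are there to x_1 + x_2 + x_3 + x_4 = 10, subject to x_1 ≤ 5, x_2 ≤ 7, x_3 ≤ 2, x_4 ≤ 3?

62

Without the upper bounds there are C(13,3) = 286 ways to split 10 among 4 variables.
Subtract solutions that violate a single cap (substitute x_i' = x_i − (cap_i+1)): x_1 ≥ 6 gives C(7,3) = 35; x_2 ≥ 8 gives C(5,3) = 10; x_3 ≥ 3 gives C(10,3) = 120; x_4 ≥ 4 gives C(9,3) = 84. Together 249.
Add back pairs where two caps are both exceeded: 0 + 4 + 1 + 0 + 0 + 20 = 25.
By inclusion–exclusion the count is 286 − 249 + 25 = 62.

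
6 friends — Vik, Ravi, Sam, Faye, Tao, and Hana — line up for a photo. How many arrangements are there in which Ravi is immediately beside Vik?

240

Glue Ravi and Vik into one block (2 internal orders), leaving 5 units to arrange in a row.
So the count is 2·(5)! = 240.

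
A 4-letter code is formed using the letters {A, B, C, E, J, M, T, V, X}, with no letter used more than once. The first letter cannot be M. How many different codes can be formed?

The first letter has 9−1 = 8 choices (anything except M).
The remaining 3 letters are filled from the other 8 symbols without repetition: 8 × 7 × 6 = 336.
Total: 8 × 336 = 2688.

2688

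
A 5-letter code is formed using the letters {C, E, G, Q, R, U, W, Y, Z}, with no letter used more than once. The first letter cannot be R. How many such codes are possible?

The first letter has 9−1 = 8 choices (anything except R).
The remaining 4 letters are filled from the other 8 symbols without repetition: 8 × 7 × 6 × 5 = 1680.
Total: 8 × 1680 = 13440.

13440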